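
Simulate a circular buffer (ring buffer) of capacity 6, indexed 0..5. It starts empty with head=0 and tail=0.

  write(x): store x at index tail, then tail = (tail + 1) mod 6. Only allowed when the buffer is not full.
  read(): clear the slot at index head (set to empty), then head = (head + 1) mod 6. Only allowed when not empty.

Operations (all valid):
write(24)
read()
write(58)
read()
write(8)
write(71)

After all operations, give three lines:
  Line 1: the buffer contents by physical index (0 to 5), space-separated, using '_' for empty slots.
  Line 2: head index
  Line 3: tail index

write(24): buf=[24 _ _ _ _ _], head=0, tail=1, size=1
read(): buf=[_ _ _ _ _ _], head=1, tail=1, size=0
write(58): buf=[_ 58 _ _ _ _], head=1, tail=2, size=1
read(): buf=[_ _ _ _ _ _], head=2, tail=2, size=0
write(8): buf=[_ _ 8 _ _ _], head=2, tail=3, size=1
write(71): buf=[_ _ 8 71 _ _], head=2, tail=4, size=2

Answer: _ _ 8 71 _ _
2
4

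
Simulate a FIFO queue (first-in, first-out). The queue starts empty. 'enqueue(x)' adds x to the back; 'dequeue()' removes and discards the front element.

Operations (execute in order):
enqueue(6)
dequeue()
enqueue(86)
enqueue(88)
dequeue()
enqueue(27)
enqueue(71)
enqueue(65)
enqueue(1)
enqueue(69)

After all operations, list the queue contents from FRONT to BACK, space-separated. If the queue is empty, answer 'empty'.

Answer: 88 27 71 65 1 69

Derivation:
enqueue(6): [6]
dequeue(): []
enqueue(86): [86]
enqueue(88): [86, 88]
dequeue(): [88]
enqueue(27): [88, 27]
enqueue(71): [88, 27, 71]
enqueue(65): [88, 27, 71, 65]
enqueue(1): [88, 27, 71, 65, 1]
enqueue(69): [88, 27, 71, 65, 1, 69]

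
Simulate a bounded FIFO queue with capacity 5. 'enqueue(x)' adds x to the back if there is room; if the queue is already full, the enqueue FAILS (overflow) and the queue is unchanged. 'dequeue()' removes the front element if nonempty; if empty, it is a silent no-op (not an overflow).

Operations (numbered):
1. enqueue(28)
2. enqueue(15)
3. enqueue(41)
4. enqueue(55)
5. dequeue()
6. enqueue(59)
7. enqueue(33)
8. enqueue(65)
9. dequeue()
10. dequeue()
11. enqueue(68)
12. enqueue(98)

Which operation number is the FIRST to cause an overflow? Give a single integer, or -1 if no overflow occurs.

Answer: 8

Derivation:
1. enqueue(28): size=1
2. enqueue(15): size=2
3. enqueue(41): size=3
4. enqueue(55): size=4
5. dequeue(): size=3
6. enqueue(59): size=4
7. enqueue(33): size=5
8. enqueue(65): size=5=cap → OVERFLOW (fail)
9. dequeue(): size=4
10. dequeue(): size=3
11. enqueue(68): size=4
12. enqueue(98): size=5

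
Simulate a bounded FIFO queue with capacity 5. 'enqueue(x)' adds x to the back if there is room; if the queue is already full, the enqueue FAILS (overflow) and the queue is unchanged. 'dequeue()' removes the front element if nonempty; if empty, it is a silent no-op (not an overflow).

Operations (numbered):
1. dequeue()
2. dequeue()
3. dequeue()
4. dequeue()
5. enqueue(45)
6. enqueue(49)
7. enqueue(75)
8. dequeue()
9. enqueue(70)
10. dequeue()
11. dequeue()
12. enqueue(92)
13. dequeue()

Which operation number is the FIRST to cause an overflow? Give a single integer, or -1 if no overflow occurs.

Answer: -1

Derivation:
1. dequeue(): empty, no-op, size=0
2. dequeue(): empty, no-op, size=0
3. dequeue(): empty, no-op, size=0
4. dequeue(): empty, no-op, size=0
5. enqueue(45): size=1
6. enqueue(49): size=2
7. enqueue(75): size=3
8. dequeue(): size=2
9. enqueue(70): size=3
10. dequeue(): size=2
11. dequeue(): size=1
12. enqueue(92): size=2
13. dequeue(): size=1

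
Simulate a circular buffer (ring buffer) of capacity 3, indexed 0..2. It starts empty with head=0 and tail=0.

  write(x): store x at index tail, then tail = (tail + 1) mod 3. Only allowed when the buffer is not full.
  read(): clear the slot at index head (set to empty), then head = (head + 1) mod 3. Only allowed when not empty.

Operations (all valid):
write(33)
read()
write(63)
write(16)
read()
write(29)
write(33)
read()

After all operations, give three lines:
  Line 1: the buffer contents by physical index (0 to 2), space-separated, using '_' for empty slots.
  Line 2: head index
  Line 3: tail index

write(33): buf=[33 _ _], head=0, tail=1, size=1
read(): buf=[_ _ _], head=1, tail=1, size=0
write(63): buf=[_ 63 _], head=1, tail=2, size=1
write(16): buf=[_ 63 16], head=1, tail=0, size=2
read(): buf=[_ _ 16], head=2, tail=0, size=1
write(29): buf=[29 _ 16], head=2, tail=1, size=2
write(33): buf=[29 33 16], head=2, tail=2, size=3
read(): buf=[29 33 _], head=0, tail=2, size=2

Answer: 29 33 _
0
2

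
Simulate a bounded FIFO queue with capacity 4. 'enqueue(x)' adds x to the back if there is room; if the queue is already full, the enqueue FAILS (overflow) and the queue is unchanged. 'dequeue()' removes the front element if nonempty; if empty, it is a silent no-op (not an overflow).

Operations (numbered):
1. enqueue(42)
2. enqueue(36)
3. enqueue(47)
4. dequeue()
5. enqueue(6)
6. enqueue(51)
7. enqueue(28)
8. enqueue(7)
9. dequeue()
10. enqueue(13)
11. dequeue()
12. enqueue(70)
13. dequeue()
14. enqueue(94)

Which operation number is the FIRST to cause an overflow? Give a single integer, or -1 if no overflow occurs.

1. enqueue(42): size=1
2. enqueue(36): size=2
3. enqueue(47): size=3
4. dequeue(): size=2
5. enqueue(6): size=3
6. enqueue(51): size=4
7. enqueue(28): size=4=cap → OVERFLOW (fail)
8. enqueue(7): size=4=cap → OVERFLOW (fail)
9. dequeue(): size=3
10. enqueue(13): size=4
11. dequeue(): size=3
12. enqueue(70): size=4
13. dequeue(): size=3
14. enqueue(94): size=4

Answer: 7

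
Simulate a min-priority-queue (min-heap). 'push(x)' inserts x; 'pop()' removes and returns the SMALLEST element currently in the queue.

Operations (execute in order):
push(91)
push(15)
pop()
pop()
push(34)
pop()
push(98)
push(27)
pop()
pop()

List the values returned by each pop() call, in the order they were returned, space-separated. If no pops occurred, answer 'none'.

push(91): heap contents = [91]
push(15): heap contents = [15, 91]
pop() → 15: heap contents = [91]
pop() → 91: heap contents = []
push(34): heap contents = [34]
pop() → 34: heap contents = []
push(98): heap contents = [98]
push(27): heap contents = [27, 98]
pop() → 27: heap contents = [98]
pop() → 98: heap contents = []

Answer: 15 91 34 27 98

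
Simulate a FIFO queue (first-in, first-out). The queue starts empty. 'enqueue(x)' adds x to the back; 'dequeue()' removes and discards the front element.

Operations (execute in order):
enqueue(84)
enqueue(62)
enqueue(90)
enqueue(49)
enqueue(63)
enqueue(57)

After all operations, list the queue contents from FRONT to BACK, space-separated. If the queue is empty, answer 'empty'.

enqueue(84): [84]
enqueue(62): [84, 62]
enqueue(90): [84, 62, 90]
enqueue(49): [84, 62, 90, 49]
enqueue(63): [84, 62, 90, 49, 63]
enqueue(57): [84, 62, 90, 49, 63, 57]

Answer: 84 62 90 49 63 57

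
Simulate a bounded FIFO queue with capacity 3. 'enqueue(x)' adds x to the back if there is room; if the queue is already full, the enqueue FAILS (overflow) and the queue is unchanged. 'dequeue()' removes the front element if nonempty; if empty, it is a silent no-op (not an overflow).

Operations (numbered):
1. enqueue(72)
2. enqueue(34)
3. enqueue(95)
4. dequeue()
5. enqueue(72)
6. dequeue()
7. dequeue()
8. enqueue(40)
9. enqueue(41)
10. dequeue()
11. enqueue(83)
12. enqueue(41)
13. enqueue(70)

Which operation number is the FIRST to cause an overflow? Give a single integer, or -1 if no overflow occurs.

1. enqueue(72): size=1
2. enqueue(34): size=2
3. enqueue(95): size=3
4. dequeue(): size=2
5. enqueue(72): size=3
6. dequeue(): size=2
7. dequeue(): size=1
8. enqueue(40): size=2
9. enqueue(41): size=3
10. dequeue(): size=2
11. enqueue(83): size=3
12. enqueue(41): size=3=cap → OVERFLOW (fail)
13. enqueue(70): size=3=cap → OVERFLOW (fail)

Answer: 12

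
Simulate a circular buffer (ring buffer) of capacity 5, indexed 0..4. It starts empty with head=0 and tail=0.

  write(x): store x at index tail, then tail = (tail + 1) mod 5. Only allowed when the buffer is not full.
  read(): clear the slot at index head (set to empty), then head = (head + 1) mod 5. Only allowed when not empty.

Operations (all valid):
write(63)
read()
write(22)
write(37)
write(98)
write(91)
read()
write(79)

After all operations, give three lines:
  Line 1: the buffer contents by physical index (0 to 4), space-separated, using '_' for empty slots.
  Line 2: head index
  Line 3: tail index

write(63): buf=[63 _ _ _ _], head=0, tail=1, size=1
read(): buf=[_ _ _ _ _], head=1, tail=1, size=0
write(22): buf=[_ 22 _ _ _], head=1, tail=2, size=1
write(37): buf=[_ 22 37 _ _], head=1, tail=3, size=2
write(98): buf=[_ 22 37 98 _], head=1, tail=4, size=3
write(91): buf=[_ 22 37 98 91], head=1, tail=0, size=4
read(): buf=[_ _ 37 98 91], head=2, tail=0, size=3
write(79): buf=[79 _ 37 98 91], head=2, tail=1, size=4

Answer: 79 _ 37 98 91
2
1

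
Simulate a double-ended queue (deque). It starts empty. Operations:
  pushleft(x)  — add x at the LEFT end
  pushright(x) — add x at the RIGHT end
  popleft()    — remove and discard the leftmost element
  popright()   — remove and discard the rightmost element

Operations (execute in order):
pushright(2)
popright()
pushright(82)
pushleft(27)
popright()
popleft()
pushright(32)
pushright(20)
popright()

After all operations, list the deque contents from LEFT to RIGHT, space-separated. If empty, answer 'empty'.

pushright(2): [2]
popright(): []
pushright(82): [82]
pushleft(27): [27, 82]
popright(): [27]
popleft(): []
pushright(32): [32]
pushright(20): [32, 20]
popright(): [32]

Answer: 32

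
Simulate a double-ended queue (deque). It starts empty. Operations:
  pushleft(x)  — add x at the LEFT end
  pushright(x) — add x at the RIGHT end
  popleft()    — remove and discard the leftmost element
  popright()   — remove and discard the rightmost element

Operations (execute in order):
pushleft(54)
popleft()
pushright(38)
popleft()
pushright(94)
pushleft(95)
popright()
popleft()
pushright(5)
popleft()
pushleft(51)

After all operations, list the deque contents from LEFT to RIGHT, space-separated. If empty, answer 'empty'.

Answer: 51

Derivation:
pushleft(54): [54]
popleft(): []
pushright(38): [38]
popleft(): []
pushright(94): [94]
pushleft(95): [95, 94]
popright(): [95]
popleft(): []
pushright(5): [5]
popleft(): []
pushleft(51): [51]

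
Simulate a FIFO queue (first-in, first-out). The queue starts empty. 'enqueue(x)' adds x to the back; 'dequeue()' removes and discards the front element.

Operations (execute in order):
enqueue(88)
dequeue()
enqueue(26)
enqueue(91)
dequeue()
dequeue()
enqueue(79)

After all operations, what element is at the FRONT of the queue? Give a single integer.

enqueue(88): queue = [88]
dequeue(): queue = []
enqueue(26): queue = [26]
enqueue(91): queue = [26, 91]
dequeue(): queue = [91]
dequeue(): queue = []
enqueue(79): queue = [79]

Answer: 79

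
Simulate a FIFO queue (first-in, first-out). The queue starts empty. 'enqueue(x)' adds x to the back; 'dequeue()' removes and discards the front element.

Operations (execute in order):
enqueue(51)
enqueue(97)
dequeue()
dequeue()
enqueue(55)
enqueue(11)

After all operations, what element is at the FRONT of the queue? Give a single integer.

Answer: 55

Derivation:
enqueue(51): queue = [51]
enqueue(97): queue = [51, 97]
dequeue(): queue = [97]
dequeue(): queue = []
enqueue(55): queue = [55]
enqueue(11): queue = [55, 11]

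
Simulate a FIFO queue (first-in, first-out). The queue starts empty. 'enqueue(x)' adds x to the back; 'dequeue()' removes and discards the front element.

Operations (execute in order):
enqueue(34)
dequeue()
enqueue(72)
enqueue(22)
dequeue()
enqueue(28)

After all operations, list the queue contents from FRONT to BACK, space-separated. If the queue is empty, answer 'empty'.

enqueue(34): [34]
dequeue(): []
enqueue(72): [72]
enqueue(22): [72, 22]
dequeue(): [22]
enqueue(28): [22, 28]

Answer: 22 28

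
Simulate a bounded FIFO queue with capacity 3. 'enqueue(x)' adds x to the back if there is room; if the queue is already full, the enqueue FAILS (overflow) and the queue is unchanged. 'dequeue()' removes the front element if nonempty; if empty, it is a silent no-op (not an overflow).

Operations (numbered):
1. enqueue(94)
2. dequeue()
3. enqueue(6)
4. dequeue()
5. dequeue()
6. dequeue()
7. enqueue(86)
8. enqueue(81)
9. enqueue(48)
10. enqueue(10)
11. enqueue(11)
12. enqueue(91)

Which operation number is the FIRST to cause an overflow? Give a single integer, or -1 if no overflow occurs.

Answer: 10

Derivation:
1. enqueue(94): size=1
2. dequeue(): size=0
3. enqueue(6): size=1
4. dequeue(): size=0
5. dequeue(): empty, no-op, size=0
6. dequeue(): empty, no-op, size=0
7. enqueue(86): size=1
8. enqueue(81): size=2
9. enqueue(48): size=3
10. enqueue(10): size=3=cap → OVERFLOW (fail)
11. enqueue(11): size=3=cap → OVERFLOW (fail)
12. enqueue(91): size=3=cap → OVERFLOW (fail)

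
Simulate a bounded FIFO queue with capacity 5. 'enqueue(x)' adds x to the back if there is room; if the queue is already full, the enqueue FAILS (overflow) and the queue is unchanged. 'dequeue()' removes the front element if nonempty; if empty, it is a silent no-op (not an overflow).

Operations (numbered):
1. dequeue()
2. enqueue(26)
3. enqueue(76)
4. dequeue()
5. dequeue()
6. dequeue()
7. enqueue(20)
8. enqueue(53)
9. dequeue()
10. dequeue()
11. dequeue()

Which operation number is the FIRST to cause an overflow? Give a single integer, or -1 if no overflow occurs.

1. dequeue(): empty, no-op, size=0
2. enqueue(26): size=1
3. enqueue(76): size=2
4. dequeue(): size=1
5. dequeue(): size=0
6. dequeue(): empty, no-op, size=0
7. enqueue(20): size=1
8. enqueue(53): size=2
9. dequeue(): size=1
10. dequeue(): size=0
11. dequeue(): empty, no-op, size=0

Answer: -1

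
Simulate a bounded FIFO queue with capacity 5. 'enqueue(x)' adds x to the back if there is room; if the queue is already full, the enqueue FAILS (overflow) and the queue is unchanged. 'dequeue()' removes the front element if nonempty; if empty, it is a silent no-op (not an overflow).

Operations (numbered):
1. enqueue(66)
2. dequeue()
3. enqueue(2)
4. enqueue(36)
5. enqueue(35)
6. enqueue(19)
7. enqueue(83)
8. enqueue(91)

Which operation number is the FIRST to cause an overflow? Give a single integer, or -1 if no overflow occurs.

1. enqueue(66): size=1
2. dequeue(): size=0
3. enqueue(2): size=1
4. enqueue(36): size=2
5. enqueue(35): size=3
6. enqueue(19): size=4
7. enqueue(83): size=5
8. enqueue(91): size=5=cap → OVERFLOW (fail)

Answer: 8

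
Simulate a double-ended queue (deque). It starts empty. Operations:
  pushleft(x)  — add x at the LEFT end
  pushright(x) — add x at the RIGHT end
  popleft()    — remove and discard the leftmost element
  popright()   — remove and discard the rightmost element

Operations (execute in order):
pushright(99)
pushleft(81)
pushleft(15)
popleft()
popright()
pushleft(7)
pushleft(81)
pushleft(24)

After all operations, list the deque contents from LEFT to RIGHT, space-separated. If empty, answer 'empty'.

Answer: 24 81 7 81

Derivation:
pushright(99): [99]
pushleft(81): [81, 99]
pushleft(15): [15, 81, 99]
popleft(): [81, 99]
popright(): [81]
pushleft(7): [7, 81]
pushleft(81): [81, 7, 81]
pushleft(24): [24, 81, 7, 81]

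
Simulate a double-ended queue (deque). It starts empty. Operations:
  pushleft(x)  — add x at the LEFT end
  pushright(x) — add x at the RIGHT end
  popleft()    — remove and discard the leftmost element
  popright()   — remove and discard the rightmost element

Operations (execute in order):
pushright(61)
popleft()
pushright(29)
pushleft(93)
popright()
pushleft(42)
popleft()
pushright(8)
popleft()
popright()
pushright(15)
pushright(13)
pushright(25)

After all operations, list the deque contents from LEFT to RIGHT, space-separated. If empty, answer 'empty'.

pushright(61): [61]
popleft(): []
pushright(29): [29]
pushleft(93): [93, 29]
popright(): [93]
pushleft(42): [42, 93]
popleft(): [93]
pushright(8): [93, 8]
popleft(): [8]
popright(): []
pushright(15): [15]
pushright(13): [15, 13]
pushright(25): [15, 13, 25]

Answer: 15 13 25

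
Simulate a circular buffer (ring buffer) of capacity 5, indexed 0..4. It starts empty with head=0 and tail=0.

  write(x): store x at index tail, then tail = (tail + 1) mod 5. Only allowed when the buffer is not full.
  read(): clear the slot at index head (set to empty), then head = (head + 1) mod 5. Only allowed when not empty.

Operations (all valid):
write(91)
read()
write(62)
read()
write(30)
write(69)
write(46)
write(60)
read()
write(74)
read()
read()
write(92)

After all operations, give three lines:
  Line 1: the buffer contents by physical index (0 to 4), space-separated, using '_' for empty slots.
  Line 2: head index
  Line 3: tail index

Answer: 60 74 92 _ _
0
3

Derivation:
write(91): buf=[91 _ _ _ _], head=0, tail=1, size=1
read(): buf=[_ _ _ _ _], head=1, tail=1, size=0
write(62): buf=[_ 62 _ _ _], head=1, tail=2, size=1
read(): buf=[_ _ _ _ _], head=2, tail=2, size=0
write(30): buf=[_ _ 30 _ _], head=2, tail=3, size=1
write(69): buf=[_ _ 30 69 _], head=2, tail=4, size=2
write(46): buf=[_ _ 30 69 46], head=2, tail=0, size=3
write(60): buf=[60 _ 30 69 46], head=2, tail=1, size=4
read(): buf=[60 _ _ 69 46], head=3, tail=1, size=3
write(74): buf=[60 74 _ 69 46], head=3, tail=2, size=4
read(): buf=[60 74 _ _ 46], head=4, tail=2, size=3
read(): buf=[60 74 _ _ _], head=0, tail=2, size=2
write(92): buf=[60 74 92 _ _], head=0, tail=3, size=3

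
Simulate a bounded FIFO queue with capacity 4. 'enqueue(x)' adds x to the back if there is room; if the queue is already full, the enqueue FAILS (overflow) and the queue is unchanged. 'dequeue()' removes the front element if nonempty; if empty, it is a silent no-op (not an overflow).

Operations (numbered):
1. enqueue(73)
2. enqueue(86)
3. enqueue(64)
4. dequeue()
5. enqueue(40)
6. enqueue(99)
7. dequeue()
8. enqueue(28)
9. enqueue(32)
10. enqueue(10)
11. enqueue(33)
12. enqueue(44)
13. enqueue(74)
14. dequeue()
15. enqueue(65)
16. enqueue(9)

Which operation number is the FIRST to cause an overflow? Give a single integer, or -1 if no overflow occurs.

1. enqueue(73): size=1
2. enqueue(86): size=2
3. enqueue(64): size=3
4. dequeue(): size=2
5. enqueue(40): size=3
6. enqueue(99): size=4
7. dequeue(): size=3
8. enqueue(28): size=4
9. enqueue(32): size=4=cap → OVERFLOW (fail)
10. enqueue(10): size=4=cap → OVERFLOW (fail)
11. enqueue(33): size=4=cap → OVERFLOW (fail)
12. enqueue(44): size=4=cap → OVERFLOW (fail)
13. enqueue(74): size=4=cap → OVERFLOW (fail)
14. dequeue(): size=3
15. enqueue(65): size=4
16. enqueue(9): size=4=cap → OVERFLOW (fail)

Answer: 9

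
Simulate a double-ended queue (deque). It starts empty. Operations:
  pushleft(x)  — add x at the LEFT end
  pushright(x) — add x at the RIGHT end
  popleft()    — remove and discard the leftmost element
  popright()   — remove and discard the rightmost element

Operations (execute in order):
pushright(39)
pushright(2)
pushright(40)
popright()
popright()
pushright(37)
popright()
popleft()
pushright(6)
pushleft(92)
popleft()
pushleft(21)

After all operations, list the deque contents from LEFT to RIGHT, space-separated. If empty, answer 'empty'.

pushright(39): [39]
pushright(2): [39, 2]
pushright(40): [39, 2, 40]
popright(): [39, 2]
popright(): [39]
pushright(37): [39, 37]
popright(): [39]
popleft(): []
pushright(6): [6]
pushleft(92): [92, 6]
popleft(): [6]
pushleft(21): [21, 6]

Answer: 21 6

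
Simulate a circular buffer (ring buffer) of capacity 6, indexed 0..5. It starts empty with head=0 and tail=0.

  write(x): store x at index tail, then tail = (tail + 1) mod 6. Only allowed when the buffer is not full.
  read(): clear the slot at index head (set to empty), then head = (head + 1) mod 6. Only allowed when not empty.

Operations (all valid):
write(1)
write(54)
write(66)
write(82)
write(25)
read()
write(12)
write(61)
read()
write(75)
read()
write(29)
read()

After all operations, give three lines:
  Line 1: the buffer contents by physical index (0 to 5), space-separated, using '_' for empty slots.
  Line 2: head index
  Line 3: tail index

write(1): buf=[1 _ _ _ _ _], head=0, tail=1, size=1
write(54): buf=[1 54 _ _ _ _], head=0, tail=2, size=2
write(66): buf=[1 54 66 _ _ _], head=0, tail=3, size=3
write(82): buf=[1 54 66 82 _ _], head=0, tail=4, size=4
write(25): buf=[1 54 66 82 25 _], head=0, tail=5, size=5
read(): buf=[_ 54 66 82 25 _], head=1, tail=5, size=4
write(12): buf=[_ 54 66 82 25 12], head=1, tail=0, size=5
write(61): buf=[61 54 66 82 25 12], head=1, tail=1, size=6
read(): buf=[61 _ 66 82 25 12], head=2, tail=1, size=5
write(75): buf=[61 75 66 82 25 12], head=2, tail=2, size=6
read(): buf=[61 75 _ 82 25 12], head=3, tail=2, size=5
write(29): buf=[61 75 29 82 25 12], head=3, tail=3, size=6
read(): buf=[61 75 29 _ 25 12], head=4, tail=3, size=5

Answer: 61 75 29 _ 25 12
4
3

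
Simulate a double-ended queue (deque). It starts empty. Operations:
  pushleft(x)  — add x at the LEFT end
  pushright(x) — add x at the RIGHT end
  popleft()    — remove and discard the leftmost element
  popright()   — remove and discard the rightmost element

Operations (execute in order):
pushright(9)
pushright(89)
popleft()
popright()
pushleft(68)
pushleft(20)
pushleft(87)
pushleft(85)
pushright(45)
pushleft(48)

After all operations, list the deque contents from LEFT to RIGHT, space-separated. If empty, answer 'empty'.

Answer: 48 85 87 20 68 45

Derivation:
pushright(9): [9]
pushright(89): [9, 89]
popleft(): [89]
popright(): []
pushleft(68): [68]
pushleft(20): [20, 68]
pushleft(87): [87, 20, 68]
pushleft(85): [85, 87, 20, 68]
pushright(45): [85, 87, 20, 68, 45]
pushleft(48): [48, 85, 87, 20, 68, 45]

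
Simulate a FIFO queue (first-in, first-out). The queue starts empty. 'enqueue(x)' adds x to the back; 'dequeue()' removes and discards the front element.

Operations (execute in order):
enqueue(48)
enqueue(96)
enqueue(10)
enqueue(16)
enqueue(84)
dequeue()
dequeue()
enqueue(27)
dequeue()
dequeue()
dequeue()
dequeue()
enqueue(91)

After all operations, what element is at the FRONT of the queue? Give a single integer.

Answer: 91

Derivation:
enqueue(48): queue = [48]
enqueue(96): queue = [48, 96]
enqueue(10): queue = [48, 96, 10]
enqueue(16): queue = [48, 96, 10, 16]
enqueue(84): queue = [48, 96, 10, 16, 84]
dequeue(): queue = [96, 10, 16, 84]
dequeue(): queue = [10, 16, 84]
enqueue(27): queue = [10, 16, 84, 27]
dequeue(): queue = [16, 84, 27]
dequeue(): queue = [84, 27]
dequeue(): queue = [27]
dequeue(): queue = []
enqueue(91): queue = [91]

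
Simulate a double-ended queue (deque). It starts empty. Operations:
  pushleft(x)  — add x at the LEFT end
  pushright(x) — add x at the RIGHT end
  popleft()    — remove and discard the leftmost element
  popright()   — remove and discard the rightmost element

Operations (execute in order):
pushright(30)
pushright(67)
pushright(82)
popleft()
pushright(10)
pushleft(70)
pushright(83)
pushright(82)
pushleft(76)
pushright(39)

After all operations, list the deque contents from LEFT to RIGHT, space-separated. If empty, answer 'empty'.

pushright(30): [30]
pushright(67): [30, 67]
pushright(82): [30, 67, 82]
popleft(): [67, 82]
pushright(10): [67, 82, 10]
pushleft(70): [70, 67, 82, 10]
pushright(83): [70, 67, 82, 10, 83]
pushright(82): [70, 67, 82, 10, 83, 82]
pushleft(76): [76, 70, 67, 82, 10, 83, 82]
pushright(39): [76, 70, 67, 82, 10, 83, 82, 39]

Answer: 76 70 67 82 10 83 82 39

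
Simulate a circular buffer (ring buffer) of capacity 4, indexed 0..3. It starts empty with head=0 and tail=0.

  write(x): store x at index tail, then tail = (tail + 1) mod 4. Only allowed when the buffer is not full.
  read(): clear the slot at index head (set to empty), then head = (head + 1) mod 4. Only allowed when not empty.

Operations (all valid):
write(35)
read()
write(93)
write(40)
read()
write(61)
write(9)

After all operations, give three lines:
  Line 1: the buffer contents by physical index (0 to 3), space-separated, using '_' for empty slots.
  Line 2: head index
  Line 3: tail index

write(35): buf=[35 _ _ _], head=0, tail=1, size=1
read(): buf=[_ _ _ _], head=1, tail=1, size=0
write(93): buf=[_ 93 _ _], head=1, tail=2, size=1
write(40): buf=[_ 93 40 _], head=1, tail=3, size=2
read(): buf=[_ _ 40 _], head=2, tail=3, size=1
write(61): buf=[_ _ 40 61], head=2, tail=0, size=2
write(9): buf=[9 _ 40 61], head=2, tail=1, size=3

Answer: 9 _ 40 61
2
1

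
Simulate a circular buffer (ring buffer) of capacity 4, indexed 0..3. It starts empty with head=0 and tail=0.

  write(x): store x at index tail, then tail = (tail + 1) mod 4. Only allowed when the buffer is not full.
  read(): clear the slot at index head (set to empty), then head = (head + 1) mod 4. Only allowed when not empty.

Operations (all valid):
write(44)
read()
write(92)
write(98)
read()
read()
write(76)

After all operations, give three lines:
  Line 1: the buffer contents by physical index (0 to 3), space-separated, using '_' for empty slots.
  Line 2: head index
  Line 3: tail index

Answer: _ _ _ 76
3
0

Derivation:
write(44): buf=[44 _ _ _], head=0, tail=1, size=1
read(): buf=[_ _ _ _], head=1, tail=1, size=0
write(92): buf=[_ 92 _ _], head=1, tail=2, size=1
write(98): buf=[_ 92 98 _], head=1, tail=3, size=2
read(): buf=[_ _ 98 _], head=2, tail=3, size=1
read(): buf=[_ _ _ _], head=3, tail=3, size=0
write(76): buf=[_ _ _ 76], head=3, tail=0, size=1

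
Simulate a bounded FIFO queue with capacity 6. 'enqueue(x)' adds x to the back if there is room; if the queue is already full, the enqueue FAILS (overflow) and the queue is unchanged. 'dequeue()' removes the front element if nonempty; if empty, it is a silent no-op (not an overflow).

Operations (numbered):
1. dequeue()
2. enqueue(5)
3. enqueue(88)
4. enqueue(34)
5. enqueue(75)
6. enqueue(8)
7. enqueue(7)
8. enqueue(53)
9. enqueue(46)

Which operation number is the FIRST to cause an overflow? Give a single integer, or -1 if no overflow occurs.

Answer: 8

Derivation:
1. dequeue(): empty, no-op, size=0
2. enqueue(5): size=1
3. enqueue(88): size=2
4. enqueue(34): size=3
5. enqueue(75): size=4
6. enqueue(8): size=5
7. enqueue(7): size=6
8. enqueue(53): size=6=cap → OVERFLOW (fail)
9. enqueue(46): size=6=cap → OVERFLOW (fail)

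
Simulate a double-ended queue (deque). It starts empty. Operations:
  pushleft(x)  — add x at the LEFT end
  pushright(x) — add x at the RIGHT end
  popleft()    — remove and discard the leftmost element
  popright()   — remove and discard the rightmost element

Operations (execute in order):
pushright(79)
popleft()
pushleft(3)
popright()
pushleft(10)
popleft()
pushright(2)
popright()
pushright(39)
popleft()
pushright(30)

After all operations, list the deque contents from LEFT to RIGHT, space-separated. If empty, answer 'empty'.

Answer: 30

Derivation:
pushright(79): [79]
popleft(): []
pushleft(3): [3]
popright(): []
pushleft(10): [10]
popleft(): []
pushright(2): [2]
popright(): []
pushright(39): [39]
popleft(): []
pushright(30): [30]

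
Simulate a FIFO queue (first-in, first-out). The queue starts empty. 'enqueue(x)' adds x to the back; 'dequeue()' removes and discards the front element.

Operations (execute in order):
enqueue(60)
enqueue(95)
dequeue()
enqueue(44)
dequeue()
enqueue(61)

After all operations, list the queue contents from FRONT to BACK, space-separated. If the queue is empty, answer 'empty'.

enqueue(60): [60]
enqueue(95): [60, 95]
dequeue(): [95]
enqueue(44): [95, 44]
dequeue(): [44]
enqueue(61): [44, 61]

Answer: 44 61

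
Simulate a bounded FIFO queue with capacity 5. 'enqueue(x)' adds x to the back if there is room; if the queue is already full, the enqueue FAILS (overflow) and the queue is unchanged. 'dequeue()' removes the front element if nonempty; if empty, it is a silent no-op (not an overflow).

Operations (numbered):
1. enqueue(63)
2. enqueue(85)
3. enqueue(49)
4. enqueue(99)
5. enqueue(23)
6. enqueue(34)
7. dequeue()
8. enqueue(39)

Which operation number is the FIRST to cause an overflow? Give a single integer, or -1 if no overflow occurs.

Answer: 6

Derivation:
1. enqueue(63): size=1
2. enqueue(85): size=2
3. enqueue(49): size=3
4. enqueue(99): size=4
5. enqueue(23): size=5
6. enqueue(34): size=5=cap → OVERFLOW (fail)
7. dequeue(): size=4
8. enqueue(39): size=5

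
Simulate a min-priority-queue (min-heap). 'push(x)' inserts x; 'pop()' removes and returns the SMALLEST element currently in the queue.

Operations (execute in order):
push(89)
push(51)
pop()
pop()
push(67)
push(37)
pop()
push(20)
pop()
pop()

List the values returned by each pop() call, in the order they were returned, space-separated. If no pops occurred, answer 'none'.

push(89): heap contents = [89]
push(51): heap contents = [51, 89]
pop() → 51: heap contents = [89]
pop() → 89: heap contents = []
push(67): heap contents = [67]
push(37): heap contents = [37, 67]
pop() → 37: heap contents = [67]
push(20): heap contents = [20, 67]
pop() → 20: heap contents = [67]
pop() → 67: heap contents = []

Answer: 51 89 37 20 67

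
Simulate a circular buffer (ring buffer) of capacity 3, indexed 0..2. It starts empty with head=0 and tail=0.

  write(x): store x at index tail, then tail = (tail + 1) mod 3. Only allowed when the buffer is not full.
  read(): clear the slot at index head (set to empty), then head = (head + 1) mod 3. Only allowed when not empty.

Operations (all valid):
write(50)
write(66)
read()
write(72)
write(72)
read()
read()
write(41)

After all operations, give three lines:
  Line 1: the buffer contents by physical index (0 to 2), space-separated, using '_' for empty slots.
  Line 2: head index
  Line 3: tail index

Answer: 72 41 _
0
2

Derivation:
write(50): buf=[50 _ _], head=0, tail=1, size=1
write(66): buf=[50 66 _], head=0, tail=2, size=2
read(): buf=[_ 66 _], head=1, tail=2, size=1
write(72): buf=[_ 66 72], head=1, tail=0, size=2
write(72): buf=[72 66 72], head=1, tail=1, size=3
read(): buf=[72 _ 72], head=2, tail=1, size=2
read(): buf=[72 _ _], head=0, tail=1, size=1
write(41): buf=[72 41 _], head=0, tail=2, size=2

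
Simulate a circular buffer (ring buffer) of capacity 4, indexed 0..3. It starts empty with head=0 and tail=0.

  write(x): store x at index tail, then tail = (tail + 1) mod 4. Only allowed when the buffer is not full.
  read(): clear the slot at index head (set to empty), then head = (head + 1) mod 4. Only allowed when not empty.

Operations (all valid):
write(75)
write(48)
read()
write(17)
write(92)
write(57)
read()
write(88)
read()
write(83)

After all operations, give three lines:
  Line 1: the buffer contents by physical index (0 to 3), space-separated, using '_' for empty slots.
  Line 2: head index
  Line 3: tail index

Answer: 57 88 83 92
3
3

Derivation:
write(75): buf=[75 _ _ _], head=0, tail=1, size=1
write(48): buf=[75 48 _ _], head=0, tail=2, size=2
read(): buf=[_ 48 _ _], head=1, tail=2, size=1
write(17): buf=[_ 48 17 _], head=1, tail=3, size=2
write(92): buf=[_ 48 17 92], head=1, tail=0, size=3
write(57): buf=[57 48 17 92], head=1, tail=1, size=4
read(): buf=[57 _ 17 92], head=2, tail=1, size=3
write(88): buf=[57 88 17 92], head=2, tail=2, size=4
read(): buf=[57 88 _ 92], head=3, tail=2, size=3
write(83): buf=[57 88 83 92], head=3, tail=3, size=4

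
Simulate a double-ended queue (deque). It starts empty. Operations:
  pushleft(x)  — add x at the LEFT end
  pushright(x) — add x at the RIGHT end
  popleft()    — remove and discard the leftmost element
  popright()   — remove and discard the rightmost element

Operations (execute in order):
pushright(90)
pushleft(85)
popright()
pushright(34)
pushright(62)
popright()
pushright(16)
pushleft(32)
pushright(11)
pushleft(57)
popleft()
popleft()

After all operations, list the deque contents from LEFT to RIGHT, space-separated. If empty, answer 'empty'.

Answer: 85 34 16 11

Derivation:
pushright(90): [90]
pushleft(85): [85, 90]
popright(): [85]
pushright(34): [85, 34]
pushright(62): [85, 34, 62]
popright(): [85, 34]
pushright(16): [85, 34, 16]
pushleft(32): [32, 85, 34, 16]
pushright(11): [32, 85, 34, 16, 11]
pushleft(57): [57, 32, 85, 34, 16, 11]
popleft(): [32, 85, 34, 16, 11]
popleft(): [85, 34, 16, 11]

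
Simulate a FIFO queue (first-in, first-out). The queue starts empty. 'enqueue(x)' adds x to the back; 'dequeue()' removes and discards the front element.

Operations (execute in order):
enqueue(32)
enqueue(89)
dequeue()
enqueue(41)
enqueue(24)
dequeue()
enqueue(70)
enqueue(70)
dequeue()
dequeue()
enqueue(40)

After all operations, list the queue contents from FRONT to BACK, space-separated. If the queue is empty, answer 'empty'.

enqueue(32): [32]
enqueue(89): [32, 89]
dequeue(): [89]
enqueue(41): [89, 41]
enqueue(24): [89, 41, 24]
dequeue(): [41, 24]
enqueue(70): [41, 24, 70]
enqueue(70): [41, 24, 70, 70]
dequeue(): [24, 70, 70]
dequeue(): [70, 70]
enqueue(40): [70, 70, 40]

Answer: 70 70 40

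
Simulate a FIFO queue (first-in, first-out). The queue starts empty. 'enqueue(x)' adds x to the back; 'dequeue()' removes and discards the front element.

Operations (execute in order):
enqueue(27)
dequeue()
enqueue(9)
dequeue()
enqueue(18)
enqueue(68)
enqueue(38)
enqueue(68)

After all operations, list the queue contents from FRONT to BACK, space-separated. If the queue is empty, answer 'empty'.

Answer: 18 68 38 68

Derivation:
enqueue(27): [27]
dequeue(): []
enqueue(9): [9]
dequeue(): []
enqueue(18): [18]
enqueue(68): [18, 68]
enqueue(38): [18, 68, 38]
enqueue(68): [18, 68, 38, 68]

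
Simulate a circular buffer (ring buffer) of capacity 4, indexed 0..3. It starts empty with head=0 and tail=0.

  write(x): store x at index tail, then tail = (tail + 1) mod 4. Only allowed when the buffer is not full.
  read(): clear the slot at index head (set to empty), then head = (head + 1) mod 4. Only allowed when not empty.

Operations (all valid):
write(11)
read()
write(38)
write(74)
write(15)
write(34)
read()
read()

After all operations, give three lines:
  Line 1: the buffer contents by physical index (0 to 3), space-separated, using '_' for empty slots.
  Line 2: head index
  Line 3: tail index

write(11): buf=[11 _ _ _], head=0, tail=1, size=1
read(): buf=[_ _ _ _], head=1, tail=1, size=0
write(38): buf=[_ 38 _ _], head=1, tail=2, size=1
write(74): buf=[_ 38 74 _], head=1, tail=3, size=2
write(15): buf=[_ 38 74 15], head=1, tail=0, size=3
write(34): buf=[34 38 74 15], head=1, tail=1, size=4
read(): buf=[34 _ 74 15], head=2, tail=1, size=3
read(): buf=[34 _ _ 15], head=3, tail=1, size=2

Answer: 34 _ _ 15
3
1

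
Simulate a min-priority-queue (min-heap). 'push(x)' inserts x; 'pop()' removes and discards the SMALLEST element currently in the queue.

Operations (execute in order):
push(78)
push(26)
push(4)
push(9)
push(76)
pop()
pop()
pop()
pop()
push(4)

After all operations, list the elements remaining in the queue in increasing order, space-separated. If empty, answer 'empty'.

Answer: 4 78

Derivation:
push(78): heap contents = [78]
push(26): heap contents = [26, 78]
push(4): heap contents = [4, 26, 78]
push(9): heap contents = [4, 9, 26, 78]
push(76): heap contents = [4, 9, 26, 76, 78]
pop() → 4: heap contents = [9, 26, 76, 78]
pop() → 9: heap contents = [26, 76, 78]
pop() → 26: heap contents = [76, 78]
pop() → 76: heap contents = [78]
push(4): heap contents = [4, 78]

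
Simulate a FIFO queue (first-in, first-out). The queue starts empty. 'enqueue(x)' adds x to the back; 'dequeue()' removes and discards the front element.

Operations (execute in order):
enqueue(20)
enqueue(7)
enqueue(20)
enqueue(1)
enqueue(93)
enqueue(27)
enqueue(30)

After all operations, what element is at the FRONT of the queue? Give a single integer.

Answer: 20

Derivation:
enqueue(20): queue = [20]
enqueue(7): queue = [20, 7]
enqueue(20): queue = [20, 7, 20]
enqueue(1): queue = [20, 7, 20, 1]
enqueue(93): queue = [20, 7, 20, 1, 93]
enqueue(27): queue = [20, 7, 20, 1, 93, 27]
enqueue(30): queue = [20, 7, 20, 1, 93, 27, 30]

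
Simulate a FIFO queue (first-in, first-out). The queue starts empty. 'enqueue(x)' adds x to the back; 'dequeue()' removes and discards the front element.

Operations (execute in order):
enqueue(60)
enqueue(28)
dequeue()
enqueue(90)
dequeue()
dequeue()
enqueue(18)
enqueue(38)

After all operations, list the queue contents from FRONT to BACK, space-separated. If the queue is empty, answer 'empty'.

Answer: 18 38

Derivation:
enqueue(60): [60]
enqueue(28): [60, 28]
dequeue(): [28]
enqueue(90): [28, 90]
dequeue(): [90]
dequeue(): []
enqueue(18): [18]
enqueue(38): [18, 38]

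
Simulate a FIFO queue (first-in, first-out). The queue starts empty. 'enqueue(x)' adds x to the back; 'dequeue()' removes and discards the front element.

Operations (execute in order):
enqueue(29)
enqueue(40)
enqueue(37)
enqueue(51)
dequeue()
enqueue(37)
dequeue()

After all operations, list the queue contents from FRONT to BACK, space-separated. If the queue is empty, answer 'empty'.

Answer: 37 51 37

Derivation:
enqueue(29): [29]
enqueue(40): [29, 40]
enqueue(37): [29, 40, 37]
enqueue(51): [29, 40, 37, 51]
dequeue(): [40, 37, 51]
enqueue(37): [40, 37, 51, 37]
dequeue(): [37, 51, 37]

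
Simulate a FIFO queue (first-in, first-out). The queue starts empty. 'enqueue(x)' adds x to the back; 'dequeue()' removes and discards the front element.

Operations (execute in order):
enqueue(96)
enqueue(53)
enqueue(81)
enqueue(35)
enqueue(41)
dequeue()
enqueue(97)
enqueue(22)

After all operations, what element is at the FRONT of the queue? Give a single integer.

enqueue(96): queue = [96]
enqueue(53): queue = [96, 53]
enqueue(81): queue = [96, 53, 81]
enqueue(35): queue = [96, 53, 81, 35]
enqueue(41): queue = [96, 53, 81, 35, 41]
dequeue(): queue = [53, 81, 35, 41]
enqueue(97): queue = [53, 81, 35, 41, 97]
enqueue(22): queue = [53, 81, 35, 41, 97, 22]

Answer: 53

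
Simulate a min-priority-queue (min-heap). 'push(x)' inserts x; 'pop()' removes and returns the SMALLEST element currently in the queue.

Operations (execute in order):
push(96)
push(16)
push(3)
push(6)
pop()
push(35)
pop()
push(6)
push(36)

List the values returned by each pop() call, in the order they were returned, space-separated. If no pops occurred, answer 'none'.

Answer: 3 6

Derivation:
push(96): heap contents = [96]
push(16): heap contents = [16, 96]
push(3): heap contents = [3, 16, 96]
push(6): heap contents = [3, 6, 16, 96]
pop() → 3: heap contents = [6, 16, 96]
push(35): heap contents = [6, 16, 35, 96]
pop() → 6: heap contents = [16, 35, 96]
push(6): heap contents = [6, 16, 35, 96]
push(36): heap contents = [6, 16, 35, 36, 96]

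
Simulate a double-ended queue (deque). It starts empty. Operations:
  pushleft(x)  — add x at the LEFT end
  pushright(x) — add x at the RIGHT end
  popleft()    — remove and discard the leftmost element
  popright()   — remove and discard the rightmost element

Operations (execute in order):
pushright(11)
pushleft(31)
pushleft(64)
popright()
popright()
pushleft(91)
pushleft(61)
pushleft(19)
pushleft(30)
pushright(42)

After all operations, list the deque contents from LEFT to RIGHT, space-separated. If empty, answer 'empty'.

pushright(11): [11]
pushleft(31): [31, 11]
pushleft(64): [64, 31, 11]
popright(): [64, 31]
popright(): [64]
pushleft(91): [91, 64]
pushleft(61): [61, 91, 64]
pushleft(19): [19, 61, 91, 64]
pushleft(30): [30, 19, 61, 91, 64]
pushright(42): [30, 19, 61, 91, 64, 42]

Answer: 30 19 61 91 64 42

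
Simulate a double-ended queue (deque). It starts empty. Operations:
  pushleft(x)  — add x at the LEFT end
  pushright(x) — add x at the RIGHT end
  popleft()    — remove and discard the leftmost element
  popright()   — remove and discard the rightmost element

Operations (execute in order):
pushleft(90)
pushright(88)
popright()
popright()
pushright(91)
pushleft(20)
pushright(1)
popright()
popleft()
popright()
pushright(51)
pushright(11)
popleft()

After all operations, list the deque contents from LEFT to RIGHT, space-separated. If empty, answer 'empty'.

pushleft(90): [90]
pushright(88): [90, 88]
popright(): [90]
popright(): []
pushright(91): [91]
pushleft(20): [20, 91]
pushright(1): [20, 91, 1]
popright(): [20, 91]
popleft(): [91]
popright(): []
pushright(51): [51]
pushright(11): [51, 11]
popleft(): [11]

Answer: 11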